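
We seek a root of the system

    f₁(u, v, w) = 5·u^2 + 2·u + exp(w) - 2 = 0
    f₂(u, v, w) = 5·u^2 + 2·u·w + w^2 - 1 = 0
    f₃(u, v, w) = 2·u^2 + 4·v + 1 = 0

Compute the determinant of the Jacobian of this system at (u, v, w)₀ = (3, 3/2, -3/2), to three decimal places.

-359.902

J = [[10·u + 2, 0, exp(w)], [10·u + 2·w, 0, 2·u + 2·w], [4·u, 4, 0]].
At the point, J = [[32.000, 0.000, 0.22313], [27.000, 0.000, 3.000], [12.000, 4.000, 0.000]].
det J = -359.902.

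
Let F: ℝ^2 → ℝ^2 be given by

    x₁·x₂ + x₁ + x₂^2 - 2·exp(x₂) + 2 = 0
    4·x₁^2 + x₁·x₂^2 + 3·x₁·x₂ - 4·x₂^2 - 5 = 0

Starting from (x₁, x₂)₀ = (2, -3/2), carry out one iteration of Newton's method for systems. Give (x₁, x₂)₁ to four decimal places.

(-0.1625, 1.1862)

At (2, -3/2): F = (2.803740, -2.5000).
Jacobian J = [[x₂ + 1, x₁ + 2·x₂ - 2·exp(x₂)], [8·x₁ + x₂^2 + 3·x₂, 2·x₁·x₂ + 3·x₁ - 8·x₂]].
At the point, J = [[-0.5000, -1.446260], [13.7500, 12.0000]] (det J = 13.886079).
Solving J·Δ = −F gives Δ = (-2.1625, 2.6862).
Then the next iterate is (x₁, x₂)₁ = (-0.1625, 1.1862).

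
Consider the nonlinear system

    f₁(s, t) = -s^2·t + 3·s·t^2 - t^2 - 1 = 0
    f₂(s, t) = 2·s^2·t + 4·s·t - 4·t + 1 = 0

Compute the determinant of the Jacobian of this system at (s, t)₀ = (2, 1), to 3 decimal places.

J = [[-2·s·t + 3·t^2, -s^2 + 6·s·t - 2·t], [4·s·t + 4·t, 2·s^2 + 4·s - 4]].
At the point, J = [[-1.000, 6.000], [12.000, 12.000]].
det J = -84.000.

-84.000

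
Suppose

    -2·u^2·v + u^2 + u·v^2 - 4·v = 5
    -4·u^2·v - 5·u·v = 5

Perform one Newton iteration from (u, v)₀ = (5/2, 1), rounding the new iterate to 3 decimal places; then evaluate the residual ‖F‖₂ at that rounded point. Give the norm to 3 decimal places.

3.012

At (5/2, 1): F = (-12.750, -42.500).
Jacobian J = [[-4·u·v + 2·u + v^2, -2·u^2 + 2·u·v - 4], [-8·u·v - 5·v, -4·u^2 - 5·u]].
At the point, J = [[-4.000, -11.500], [-25.000, -37.500]] (det J = -137.500).
Solving J·Δ = −F gives Δ = (-0.077, -1.082).
Then the next iterate is (u, v)₁ = (2.423, -0.082).
Re-evaluating at (2.423, -0.082): F = (2.17805, -2.08091), so ‖F‖₂ = 3.012.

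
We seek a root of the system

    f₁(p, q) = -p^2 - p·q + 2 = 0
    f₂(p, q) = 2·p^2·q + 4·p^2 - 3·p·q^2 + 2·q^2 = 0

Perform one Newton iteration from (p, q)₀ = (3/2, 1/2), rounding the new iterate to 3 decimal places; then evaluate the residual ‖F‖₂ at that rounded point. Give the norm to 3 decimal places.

4.147

At (3/2, 1/2): F = (-1.000, 10.625).
Jacobian J = [[-2·p - q, -p], [4·p·q + 8·p - 3·q^2, 2·p^2 - 6·p·q + 4·q]].
At the point, J = [[-3.500, -1.500], [14.250, 2.000]] (det J = 14.375).
Solving J·Δ = −F gives Δ = (-0.970, 1.596).
Then the next iterate is (p, q)₁ = (0.530, 2.096).
Re-evaluating at (0.530, 2.096): F = (0.60822, 4.10235), so ‖F‖₂ = 4.147.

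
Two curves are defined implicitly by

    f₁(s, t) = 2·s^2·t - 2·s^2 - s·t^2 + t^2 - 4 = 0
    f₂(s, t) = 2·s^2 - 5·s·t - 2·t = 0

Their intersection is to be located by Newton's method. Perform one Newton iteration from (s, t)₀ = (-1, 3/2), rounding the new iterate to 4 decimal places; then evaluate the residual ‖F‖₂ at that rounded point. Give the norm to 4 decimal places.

At (-1, 3/2): F = (1.5000, 6.5000).
Jacobian J = [[4·s·t - 4·s - t^2, 2·s^2 - 2·s·t + 2·t], [4·s - 5·t, -5·s - 2]].
At the point, J = [[-4.2500, 8.0000], [-11.5000, 3.0000]] (det J = 79.2500).
Solving J·Δ = −F gives Δ = (0.5994, 0.1309).
Then the next iterate is (s, t)₁ = (-0.4006, 1.6309).
Re-evaluating at (-0.4006, 1.6309): F = (-0.072141, 0.325853), so ‖F‖₂ = 0.3337.

0.3337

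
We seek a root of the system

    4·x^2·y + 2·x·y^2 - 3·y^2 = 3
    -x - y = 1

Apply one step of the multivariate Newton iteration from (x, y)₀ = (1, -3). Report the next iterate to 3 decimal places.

At (1, -3): F = (-24.000, 1.000).
Jacobian J = [[8·x·y + 2·y^2, 4·x^2 + 4·x·y - 6·y], [-1, -1]].
At the point, J = [[-6.000, 10.000], [-1.000, -1.000]] (det J = 16.000).
Solving J·Δ = −F gives Δ = (-0.875, 1.875).
Then the next iterate is (x, y)₁ = (0.125, -1.125).

(0.125, -1.125)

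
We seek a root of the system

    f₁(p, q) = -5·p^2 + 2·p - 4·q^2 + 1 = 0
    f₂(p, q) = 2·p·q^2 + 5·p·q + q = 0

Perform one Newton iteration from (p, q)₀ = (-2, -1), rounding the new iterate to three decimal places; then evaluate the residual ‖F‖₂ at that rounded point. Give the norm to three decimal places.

At (-2, -1): F = (-27.000, 5.000).
Jacobian J = [[-10·p + 2, -8·q], [2·q^2 + 5·q, 4·p·q + 5·p + 1]].
At the point, J = [[22.000, 8.000], [-3.000, -1.000]] (det J = 2.000).
Solving J·Δ = −F gives Δ = (6.500, -14.500).
Then the next iterate is (p, q)₁ = (4.500, -15.500).
Re-evaluating at (4.500, -15.500): F = (-1052.250, 1798.000), so ‖F‖₂ = 2083.275.

2083.275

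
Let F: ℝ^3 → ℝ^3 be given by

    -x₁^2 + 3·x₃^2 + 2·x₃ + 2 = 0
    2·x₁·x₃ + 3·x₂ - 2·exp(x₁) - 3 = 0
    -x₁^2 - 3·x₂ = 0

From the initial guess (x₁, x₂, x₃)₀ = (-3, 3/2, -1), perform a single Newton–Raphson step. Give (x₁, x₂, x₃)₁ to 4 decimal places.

(-2.4312, -1.8625, -1.6469)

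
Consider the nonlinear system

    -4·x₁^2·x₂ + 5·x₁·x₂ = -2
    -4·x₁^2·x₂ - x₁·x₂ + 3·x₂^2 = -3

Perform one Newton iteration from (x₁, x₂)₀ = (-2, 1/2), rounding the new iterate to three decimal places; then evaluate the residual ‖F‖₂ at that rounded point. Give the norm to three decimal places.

At (-2, 1/2): F = (-11.000, -3.250).
Jacobian J = [[-8·x₁·x₂ + 5·x₂, -4·x₁^2 + 5·x₁], [-8·x₁·x₂ - x₂, -4·x₁^2 - x₁ + 6·x₂]].
At the point, J = [[10.500, -26.000], [7.500, -11.000]] (det J = 79.500).
Solving J·Δ = −F gives Δ = (-0.459, -0.608).
Then the next iterate is (x₁, x₂)₁ = (-2.459, -0.108).
Re-evaluating at (-2.459, -0.108): F = (5.94003, 5.38159), so ‖F‖₂ = 8.015.

8.015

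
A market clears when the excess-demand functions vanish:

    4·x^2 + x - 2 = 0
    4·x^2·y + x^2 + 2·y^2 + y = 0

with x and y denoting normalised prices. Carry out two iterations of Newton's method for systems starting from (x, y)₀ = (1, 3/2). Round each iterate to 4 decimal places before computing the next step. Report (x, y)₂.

At (1, 3/2): F = (3.0000, 13.0000).
Jacobian J = [[8·x + 1, 0], [8·x·y + 2·x, 4·x^2 + 4·y + 1]].
At the point, J = [[9.0000, 0.0000], [14.0000, 11.0000]] (det J = 99.0000).
Solving J·Δ = −F gives Δ = (-0.3333, -0.7576).
Then the next iterate is (x, y)₁ = (0.6667, 0.7424).
Round to (0.6667, 0.7424) and repeat: F = (0.444656, 3.609159), J = [[6.3336, 0.0000], [5.293065, 5.747556]].
Δ = (-0.0702, -0.5633), so (x, y)₂ = (0.5965, 0.1791).

(0.5965, 0.1791)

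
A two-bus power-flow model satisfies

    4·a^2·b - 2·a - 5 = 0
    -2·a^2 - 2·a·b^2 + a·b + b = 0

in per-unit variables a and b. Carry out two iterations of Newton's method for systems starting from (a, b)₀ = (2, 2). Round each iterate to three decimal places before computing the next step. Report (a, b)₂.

At (2, 2): F = (23.000, -18.000).
Jacobian J = [[8·a·b - 2, 4·a^2], [-4·a - 2·b^2 + b, -4·a·b + a + 1]].
At the point, J = [[30.000, 16.000], [-14.000, -13.000]] (det J = -166.000).
Solving J·Δ = −F gives Δ = (-0.066, -1.313).
Then the next iterate is (a, b)₁ = (1.934, 0.687).
Round to (1.934, 0.687) and repeat: F = (1.41050, -7.29063), J = [[8.62926, 14.96142], [-7.99294, -2.38063]].
Δ = (-1.067, 0.521), so (a, b)₂ = (0.867, 1.208).

(0.867, 1.208)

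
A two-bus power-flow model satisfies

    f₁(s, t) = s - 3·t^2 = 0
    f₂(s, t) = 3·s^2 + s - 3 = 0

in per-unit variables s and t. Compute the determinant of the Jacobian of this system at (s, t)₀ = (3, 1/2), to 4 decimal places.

57.0000

J = [[1, -6·t], [6·s + 1, 0]].
At the point, J = [[1.0000, -3.0000], [19.0000, 0.0000]].
det J = 57.0000.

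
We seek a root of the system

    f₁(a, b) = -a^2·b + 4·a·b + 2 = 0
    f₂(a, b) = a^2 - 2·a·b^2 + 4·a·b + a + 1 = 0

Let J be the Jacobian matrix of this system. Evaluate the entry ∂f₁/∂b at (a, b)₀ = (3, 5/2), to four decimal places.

∂f₁/∂b = -a^2 + 4·a.
At (3, 5/2) this is 3.0000.

3.0000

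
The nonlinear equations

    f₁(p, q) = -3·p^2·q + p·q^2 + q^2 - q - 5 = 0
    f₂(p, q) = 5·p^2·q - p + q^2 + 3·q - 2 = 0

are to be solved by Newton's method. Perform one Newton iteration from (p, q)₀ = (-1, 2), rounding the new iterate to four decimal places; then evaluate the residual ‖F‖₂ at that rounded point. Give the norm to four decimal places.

8.4612

At (-1, 2): F = (-13.0000, 19.0000).
Jacobian J = [[-6·p·q + q^2, -3·p^2 + 2·p·q + 2·q - 1], [10·p·q - 1, 5·p^2 + 2·q + 3]].
At the point, J = [[16.0000, -4.0000], [-21.0000, 12.0000]] (det J = 108.0000).
Solving J·Δ = −F gives Δ = (0.7407, -0.2870).
Then the next iterate is (p, q)₁ = (-0.2593, 1.7130).
Re-evaluating at (-0.2593, 1.7130): F = (-4.885041, 6.908550), so ‖F‖₂ = 8.4612.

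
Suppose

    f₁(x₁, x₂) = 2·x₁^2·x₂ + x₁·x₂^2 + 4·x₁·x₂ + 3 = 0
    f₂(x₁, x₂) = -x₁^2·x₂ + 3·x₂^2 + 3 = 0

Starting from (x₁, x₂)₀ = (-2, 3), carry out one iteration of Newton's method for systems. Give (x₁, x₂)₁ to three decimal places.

(-2.059, 1.765)

At (-2, 3): F = (-15.000, 18.000).
Jacobian J = [[4·x₁·x₂ + x₂^2 + 4·x₂, 2·x₁^2 + 2·x₁·x₂ + 4·x₁], [-2·x₁·x₂, -x₁^2 + 6·x₂]].
At the point, J = [[-3.000, -12.000], [12.000, 14.000]] (det J = 102.000).
Solving J·Δ = −F gives Δ = (-0.059, -1.235).
Then the next iterate is (x₁, x₂)₁ = (-2.059, 1.765).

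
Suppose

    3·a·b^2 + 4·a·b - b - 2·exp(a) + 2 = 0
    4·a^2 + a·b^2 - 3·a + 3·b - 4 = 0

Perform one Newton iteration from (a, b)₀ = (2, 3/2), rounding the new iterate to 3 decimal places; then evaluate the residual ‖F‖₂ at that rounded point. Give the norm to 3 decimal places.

At (2, 3/2): F = (11.22189, 15.000).
Jacobian J = [[3·b^2 + 4·b - 2·exp(a), 6·a·b + 4·a - 1], [8·a + b^2 - 3, 2·a·b + 3]].
At the point, J = [[-2.02811, 25.000], [15.250, 9.000]] (det J = -399.50301).
Solving J·Δ = −F gives Δ = (-0.686, -0.505).
Then the next iterate is (a, b)₁ = (1.314, 0.995).
Re-evaluating at (1.314, 0.995): F = (2.69534, 3.25028), so ‖F‖₂ = 4.222.

4.222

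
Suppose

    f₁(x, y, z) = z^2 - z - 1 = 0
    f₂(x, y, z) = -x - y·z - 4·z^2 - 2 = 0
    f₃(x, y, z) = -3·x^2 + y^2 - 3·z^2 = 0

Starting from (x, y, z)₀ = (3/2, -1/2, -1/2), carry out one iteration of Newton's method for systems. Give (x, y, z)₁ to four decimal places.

(-0.1591, 6.8068, -0.6250)

At (3/2, -1/2, -1/2): F = (-0.2500, -4.7500, -7.2500).
Jacobian J = [[0, 0, 2·z - 1], [-1, -z, -y - 8·z], [-6·x, 2·y, -6·z]].
At the point, J = [[0.0000, 0.0000, -2.0000], [-1.0000, 0.5000, 4.5000], [-9.0000, -1.0000, 3.0000]] (det J = -11.0000).
Solving J·Δ = −F gives Δ = (-1.6591, 7.3068, -0.1250).
Then the next iterate is (x, y, z)₁ = (-0.1591, 6.8068, -0.6250).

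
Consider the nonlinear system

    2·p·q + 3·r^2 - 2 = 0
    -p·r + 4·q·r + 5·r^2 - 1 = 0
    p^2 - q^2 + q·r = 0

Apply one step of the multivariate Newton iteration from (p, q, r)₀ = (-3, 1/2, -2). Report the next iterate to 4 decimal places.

At (-3, 1/2, -2): F = (7.0000, 9.0000, 7.7500).
Jacobian J = [[2·q, 2·p, 6·r], [-r, 4·r, -p + 4·q + 10·r], [2·p, -2·q + r, q]].
At the point, J = [[1.0000, -6.0000, -12.0000], [2.0000, -8.0000, -15.0000], [-6.0000, -3.0000, 0.5000]] (det J = 65.0000).
Solving J·Δ = −F gives Δ = (0.5923, 1.3885, -0.0615).
Then the next iterate is (p, q, r)₁ = (-2.4077, 1.8885, -2.0615).

(-2.4077, 1.8885, -2.0615)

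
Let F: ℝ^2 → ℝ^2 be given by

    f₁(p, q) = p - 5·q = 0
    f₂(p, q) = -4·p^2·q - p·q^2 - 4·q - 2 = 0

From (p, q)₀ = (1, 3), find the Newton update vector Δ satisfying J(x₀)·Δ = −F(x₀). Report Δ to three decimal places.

(0.117, -2.777)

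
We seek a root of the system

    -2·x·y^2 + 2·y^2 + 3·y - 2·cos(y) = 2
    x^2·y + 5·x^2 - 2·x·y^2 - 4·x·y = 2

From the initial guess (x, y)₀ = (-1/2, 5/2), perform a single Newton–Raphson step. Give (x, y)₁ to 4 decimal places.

(-0.4461, 1.1884)

At (-1/2, 5/2): F = (25.852287, 11.1250).
Jacobian J = [[-2·y^2, -4·x·y + 4·y + 2·sin(y) + 3], [2·x·y + 10·x - 2·y^2 - 4·y, x^2 - 4·x·y - 4·x]].
At the point, J = [[-12.5000, 19.196944], [-30.0000, 7.2500]] (det J = 485.283329).
Solving J·Δ = −F gives Δ = (0.0539, -1.3116).
Then the next iterate is (x, y)₁ = (-0.4461, 1.1884).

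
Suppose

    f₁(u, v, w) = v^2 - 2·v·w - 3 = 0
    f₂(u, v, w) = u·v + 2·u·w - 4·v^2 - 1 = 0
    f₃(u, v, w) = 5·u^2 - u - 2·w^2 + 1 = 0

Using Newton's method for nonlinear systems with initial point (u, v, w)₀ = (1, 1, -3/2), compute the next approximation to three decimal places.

(-5.917, 4.917, 8.792)

At (1, 1, -3/2): F = (1.000, -7.000, 0.500).
Jacobian J = [[0, 2·v - 2·w, -2·v], [v + 2·w, u - 8·v, 2·u], [10·u - 1, 0, -4·w]].
At the point, J = [[0.000, 5.000, -2.000], [-2.000, -7.000, 2.000], [9.000, 0.000, 6.000]] (det J = 24.000).
Solving J·Δ = −F gives Δ = (-6.917, 3.917, 10.292).
Then the next iterate is (u, v, w)₁ = (-5.917, 4.917, 8.792).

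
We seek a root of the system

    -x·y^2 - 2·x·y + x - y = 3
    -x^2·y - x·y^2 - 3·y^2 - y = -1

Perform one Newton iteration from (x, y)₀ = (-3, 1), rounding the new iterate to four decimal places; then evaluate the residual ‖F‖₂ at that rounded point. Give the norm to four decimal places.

At (-3, 1): F = (2.0000, -9.0000).
Jacobian J = [[-y^2 - 2·y + 1, -2·x·y - 2·x - 1], [-2·x·y - y^2, -x^2 - 2·x·y - 6·y - 1]].
At the point, J = [[-2.0000, 11.0000], [5.0000, -10.0000]] (det J = -35.0000).
Solving J·Δ = −F gives Δ = (2.2571, 0.2286).
Then the next iterate is (x, y)₁ = (-0.7429, 1.2286).
Re-evaluating at (-0.7429, 1.2286): F = (-2.024670, -4.313662), so ‖F‖₂ = 4.7652.

4.7652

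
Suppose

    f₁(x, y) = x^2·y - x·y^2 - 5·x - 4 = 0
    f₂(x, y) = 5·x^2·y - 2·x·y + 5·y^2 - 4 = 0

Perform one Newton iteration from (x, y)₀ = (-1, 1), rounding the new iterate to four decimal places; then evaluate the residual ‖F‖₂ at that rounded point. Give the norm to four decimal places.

At (-1, 1): F = (3.0000, 8.0000).
Jacobian J = [[2·x·y - y^2 - 5, x^2 - 2·x·y], [10·x·y - 2·y, 5·x^2 - 2·x + 10·y]].
At the point, J = [[-8.0000, 3.0000], [-12.0000, 17.0000]] (det J = -100.0000).
Solving J·Δ = −F gives Δ = (0.2700, -0.2800).
Then the next iterate is (x, y)₁ = (-0.7300, 0.7200).
Re-evaluating at (-0.7300, 0.7200): F = (0.412120, 1.561640), so ‖F‖₂ = 1.6151.

1.6151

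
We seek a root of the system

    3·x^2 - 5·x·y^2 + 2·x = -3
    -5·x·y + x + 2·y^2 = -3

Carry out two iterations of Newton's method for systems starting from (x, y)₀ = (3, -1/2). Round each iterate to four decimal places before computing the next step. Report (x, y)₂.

At (3, -1/2): F = (32.2500, 14.0000).
Jacobian J = [[6·x - 5·y^2 + 2, -10·x·y], [-5·y + 1, -5·x + 4·y]].
At the point, J = [[18.7500, 15.0000], [3.5000, -17.0000]] (det J = -371.2500).
Solving J·Δ = −F gives Δ = (-2.0424, 0.4030).
Then the next iterate is (x, y)₁ = (0.9576, -0.0970).
Round to (0.9576, -0.0970) and repeat: F = (7.621143, 4.440854), J = [[7.698555, 0.928872], [1.4850, -5.1760]].
Δ = (-1.0569, 0.5548), so (x, y)₂ = (-0.0993, 0.4578).

(-0.0993, 0.4578)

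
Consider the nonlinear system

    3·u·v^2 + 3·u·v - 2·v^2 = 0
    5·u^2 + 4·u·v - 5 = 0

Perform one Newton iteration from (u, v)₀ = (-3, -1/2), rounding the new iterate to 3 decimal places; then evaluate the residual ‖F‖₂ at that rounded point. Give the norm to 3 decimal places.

10.174

At (-3, -1/2): F = (1.750, 46.000).
Jacobian J = [[3·v^2 + 3·v, 6·u·v + 3·u - 4·v], [10·u + 4·v, 4·u]].
At the point, J = [[-0.750, 2.000], [-32.000, -12.000]] (det J = 73.000).
Solving J·Δ = −F gives Δ = (1.548, -0.295).
Then the next iterate is (u, v)₁ = (-1.452, -0.795).
Re-evaluating at (-1.452, -0.795): F = (-0.55413, 10.15888), so ‖F‖₂ = 10.174.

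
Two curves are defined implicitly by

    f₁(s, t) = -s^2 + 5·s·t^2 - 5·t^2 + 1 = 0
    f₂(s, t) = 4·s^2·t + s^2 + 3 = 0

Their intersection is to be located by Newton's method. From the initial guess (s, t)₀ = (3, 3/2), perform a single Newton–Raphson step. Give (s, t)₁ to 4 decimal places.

(1.6387, 1.2549)

At (3, 3/2): F = (14.5000, 66.0000).
Jacobian J = [[-2·s + 5·t^2, 10·s·t - 10·t], [8·s·t + 2·s, 4·s^2]].
At the point, J = [[5.2500, 30.0000], [42.0000, 36.0000]] (det J = -1071.0000).
Solving J·Δ = −F gives Δ = (-1.3613, -0.2451).
Then the next iterate is (s, t)₁ = (1.6387, 1.2549).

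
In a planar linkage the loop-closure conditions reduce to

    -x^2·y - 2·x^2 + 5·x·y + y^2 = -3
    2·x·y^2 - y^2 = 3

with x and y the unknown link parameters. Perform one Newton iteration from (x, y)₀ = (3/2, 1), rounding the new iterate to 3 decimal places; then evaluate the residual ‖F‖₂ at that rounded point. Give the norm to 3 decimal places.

2.419

At (3/2, 1): F = (4.750, -1.000).
Jacobian J = [[-2·x·y - 4·x + 5·y, -x^2 + 5·x + 2·y], [2·y^2, 4·x·y - 2·y]].
At the point, J = [[-4.000, 7.250], [2.000, 4.000]] (det J = -30.500).
Solving J·Δ = −F gives Δ = (0.861, -0.180).
Then the next iterate is (x, y)₁ = (2.361, 0.820).
Re-evaluating at (2.361, 0.820): F = (-2.36709, -0.49733), so ‖F‖₂ = 2.419.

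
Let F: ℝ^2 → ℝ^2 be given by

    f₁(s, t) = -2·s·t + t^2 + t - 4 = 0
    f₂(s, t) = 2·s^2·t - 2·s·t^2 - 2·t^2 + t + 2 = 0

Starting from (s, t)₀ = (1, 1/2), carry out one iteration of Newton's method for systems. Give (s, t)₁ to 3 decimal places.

(-3.250, -3.375)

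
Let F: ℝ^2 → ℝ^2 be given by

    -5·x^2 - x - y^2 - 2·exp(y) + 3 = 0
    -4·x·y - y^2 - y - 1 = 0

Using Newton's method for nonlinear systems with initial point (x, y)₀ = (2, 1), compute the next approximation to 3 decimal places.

At (2, 1): F = (-25.43656, -11.000).
Jacobian J = [[-10·x - 1, -2·y - 2·exp(y)], [-4·y, -4·x - 2·y - 1]].
At the point, J = [[-21.000, -7.43656], [-4.000, -11.000]] (det J = 201.25375).
Solving J·Δ = −F gives Δ = (-0.984, -0.642).
Then the next iterate is (x, y)₁ = (1.016, 0.358).

(1.016, 0.358)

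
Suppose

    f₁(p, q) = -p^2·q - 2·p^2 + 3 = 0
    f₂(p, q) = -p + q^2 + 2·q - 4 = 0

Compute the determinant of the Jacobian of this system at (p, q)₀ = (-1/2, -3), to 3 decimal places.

3.750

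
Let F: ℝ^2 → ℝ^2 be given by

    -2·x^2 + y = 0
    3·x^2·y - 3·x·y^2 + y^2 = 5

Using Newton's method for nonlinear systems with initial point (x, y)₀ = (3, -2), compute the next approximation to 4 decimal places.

At (3, -2): F = (-20.0000, -91.0000).
Jacobian J = [[-4·x, 1], [6·x·y - 3·y^2, 3·x^2 - 6·x·y + 2·y]].
At the point, J = [[-12.0000, 1.0000], [-48.0000, 59.0000]] (det J = -660.0000).
Solving J·Δ = −F gives Δ = (-1.6500, 0.2000).
Then the next iterate is (x, y)₁ = (1.3500, -1.8000).

(1.3500, -1.8000)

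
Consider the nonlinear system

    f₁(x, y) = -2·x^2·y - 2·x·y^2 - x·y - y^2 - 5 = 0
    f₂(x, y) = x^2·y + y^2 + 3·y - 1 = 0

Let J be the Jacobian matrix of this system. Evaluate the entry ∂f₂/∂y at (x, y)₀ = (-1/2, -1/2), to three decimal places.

∂f₂/∂y = x^2 + 2·y + 3.
At (-1/2, -1/2) this is 2.250.

2.250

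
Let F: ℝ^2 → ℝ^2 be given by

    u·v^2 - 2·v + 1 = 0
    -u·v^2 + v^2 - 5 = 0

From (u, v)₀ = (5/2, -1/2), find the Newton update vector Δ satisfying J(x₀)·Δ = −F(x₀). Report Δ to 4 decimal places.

At (5/2, -1/2): F = (2.6250, -5.3750).
Jacobian J = [[v^2, 2·u·v - 2], [-v^2, -2·u·v + 2·v]].
At the point, J = [[0.2500, -4.5000], [-0.2500, 1.5000]] (det J = -0.7500).
Solving J·Δ = −F gives Δ = (-27.0000, -0.9167).

(-27.0000, -0.9167)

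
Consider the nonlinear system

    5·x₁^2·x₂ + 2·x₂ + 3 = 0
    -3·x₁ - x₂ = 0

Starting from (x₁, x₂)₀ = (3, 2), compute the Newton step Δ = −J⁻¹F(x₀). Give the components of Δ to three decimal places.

(-5.185, 4.556)

At (3, 2): F = (97.000, -11.000).
Jacobian J = [[10·x₁·x₂, 5·x₁^2 + 2], [-3, -1]].
At the point, J = [[60.000, 47.000], [-3.000, -1.000]] (det J = 81.000).
Solving J·Δ = −F gives Δ = (-5.185, 4.556).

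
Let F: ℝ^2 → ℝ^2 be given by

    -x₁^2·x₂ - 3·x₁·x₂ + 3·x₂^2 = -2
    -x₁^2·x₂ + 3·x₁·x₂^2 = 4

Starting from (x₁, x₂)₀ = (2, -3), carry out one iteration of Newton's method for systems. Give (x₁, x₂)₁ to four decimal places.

At (2, -3): F = (59.0000, 62.0000).
Jacobian J = [[-2·x₁·x₂ - 3·x₂, -x₁^2 - 3·x₁ + 6·x₂], [-2·x₁·x₂ + 3·x₂^2, -x₁^2 + 6·x₁·x₂]].
At the point, J = [[21.0000, -28.0000], [39.0000, -40.0000]] (det J = 252.0000).
Solving J·Δ = −F gives Δ = (2.4762, 3.9643).
Then the next iterate is (x₁, x₂)₁ = (4.4762, 0.9643).

(4.4762, 0.9643)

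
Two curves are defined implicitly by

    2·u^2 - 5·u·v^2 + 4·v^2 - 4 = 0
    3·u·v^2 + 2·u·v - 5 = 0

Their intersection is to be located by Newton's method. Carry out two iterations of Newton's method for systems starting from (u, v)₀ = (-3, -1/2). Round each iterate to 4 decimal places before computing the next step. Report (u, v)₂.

(-2.7827, 0.2402)

At (-3, -1/2): F = (18.7500, -4.2500).
Jacobian J = [[4·u - 5·v^2, -10·u·v + 8·v], [3·v^2 + 2·v, 6·u·v + 2·u]].
At the point, J = [[-13.2500, -19.0000], [-0.2500, 3.0000]] (det J = -44.5000).
Solving J·Δ = −F gives Δ = (-0.5506, 1.3708).
Then the next iterate is (u, v)₁ = (-3.5506, 0.8708).
Round to (-3.5506, 0.8708) and repeat: F = (37.708661, -19.260907), J = [[-17.993863, 37.885025], [4.016478, -25.652375]].
Δ = (0.7679, -0.6306), so (u, v)₂ = (-2.7827, 0.2402).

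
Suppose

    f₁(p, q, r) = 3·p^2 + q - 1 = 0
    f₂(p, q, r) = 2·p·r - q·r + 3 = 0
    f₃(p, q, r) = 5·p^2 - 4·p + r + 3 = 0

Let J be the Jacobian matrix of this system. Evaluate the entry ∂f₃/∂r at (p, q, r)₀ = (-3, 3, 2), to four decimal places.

1.0000

∂f₃/∂r = 1.
At (-3, 3, 2) this is 1.0000.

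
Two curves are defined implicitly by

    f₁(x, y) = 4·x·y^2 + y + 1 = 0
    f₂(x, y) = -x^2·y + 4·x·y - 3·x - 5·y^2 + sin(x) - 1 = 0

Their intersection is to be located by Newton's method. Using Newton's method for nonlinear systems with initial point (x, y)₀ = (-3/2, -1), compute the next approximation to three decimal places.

At (-3/2, -1): F = (-6.000, 5.75251).
Jacobian J = [[4·y^2, 8·x·y + 1], [-2·x·y + 4·y + cos(x) - 3, -x^2 + 4·x - 10·y]].
At the point, J = [[4.000, 13.000], [-9.92926, 1.750]] (det J = 136.08042).
Solving J·Δ = −F gives Δ = (0.627, 0.269).
Then the next iterate is (x, y)₁ = (-0.873, -0.731).

(-0.873, -0.731)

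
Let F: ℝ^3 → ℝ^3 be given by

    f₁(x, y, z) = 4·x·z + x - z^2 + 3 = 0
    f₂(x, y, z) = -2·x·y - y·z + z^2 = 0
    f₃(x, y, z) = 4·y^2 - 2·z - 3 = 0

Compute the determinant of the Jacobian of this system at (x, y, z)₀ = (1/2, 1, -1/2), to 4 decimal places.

-65.0000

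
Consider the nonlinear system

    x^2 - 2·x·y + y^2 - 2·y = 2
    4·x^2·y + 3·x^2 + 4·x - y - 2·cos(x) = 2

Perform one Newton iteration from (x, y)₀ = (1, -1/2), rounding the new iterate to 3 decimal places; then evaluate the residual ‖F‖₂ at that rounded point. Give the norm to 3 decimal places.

At (1, -1/2): F = (1.250, 2.41940).
Jacobian J = [[2·x - 2·y, -2·x + 2·y - 2], [8·x·y + 6·x + 2·sin(x) + 4, 4·x^2 - 1]].
At the point, J = [[3.000, -5.000], [7.68294, 3.000]] (det J = 47.41471).
Solving J·Δ = −F gives Δ = (-0.334, 0.049).
Then the next iterate is (x, y)₁ = (0.666, -0.451).
Re-evaluating at (0.666, -0.451): F = (0.14969, 0.07289), so ‖F‖₂ = 0.166.

0.166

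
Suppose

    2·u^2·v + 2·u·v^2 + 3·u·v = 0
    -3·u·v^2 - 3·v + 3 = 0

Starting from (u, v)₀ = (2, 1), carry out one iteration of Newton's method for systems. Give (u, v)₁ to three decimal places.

At (2, 1): F = (18.000, -6.000).
Jacobian J = [[4·u·v + 2·v^2 + 3·v, 2·u^2 + 4·u·v + 3·u], [-3·v^2, -6·u·v - 3]].
At the point, J = [[13.000, 22.000], [-3.000, -15.000]] (det J = -129.000).
Solving J·Δ = −F gives Δ = (-1.070, -0.186).
Then the next iterate is (u, v)₁ = (0.930, 0.814).

(0.930, 0.814)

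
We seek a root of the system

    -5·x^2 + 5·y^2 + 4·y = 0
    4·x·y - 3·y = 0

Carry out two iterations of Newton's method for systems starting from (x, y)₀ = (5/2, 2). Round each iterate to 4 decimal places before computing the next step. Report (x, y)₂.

At (5/2, 2): F = (-3.2500, 14.0000).
Jacobian J = [[-10·x, 10·y + 4], [4·y, 4·x - 3]].
At the point, J = [[-25.0000, 24.0000], [8.0000, 7.0000]] (det J = -367.0000).
Solving J·Δ = −F gives Δ = (-0.9775, -0.8828).
Then the next iterate is (x, y)₁ = (1.5225, 1.1172).
Round to (1.5225, 1.1172) and repeat: F = (-0.880552, 3.452148), J = [[-15.2250, 15.1720], [4.4688, 3.0900]].
Δ = (-0.4797, -0.4234), so (x, y)₂ = (1.0428, 0.6938).

(1.0428, 0.6938)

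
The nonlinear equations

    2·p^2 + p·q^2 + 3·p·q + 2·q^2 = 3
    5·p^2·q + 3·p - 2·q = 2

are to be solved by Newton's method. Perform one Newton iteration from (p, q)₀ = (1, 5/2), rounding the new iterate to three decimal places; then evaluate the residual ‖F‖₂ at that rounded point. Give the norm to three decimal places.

At (1, 5/2): F = (25.250, 8.500).
Jacobian J = [[4·p + q^2 + 3·q, 2·p·q + 3·p + 4·q], [10·p·q + 3, 5·p^2 - 2]].
At the point, J = [[17.750, 18.000], [28.000, 3.000]] (det J = -450.750).
Solving J·Δ = −F gives Δ = (-0.171, -1.234).
Then the next iterate is (p, q)₁ = (0.829, 1.266).
Re-evaluating at (0.829, 1.266): F = (6.05722, 2.30524), so ‖F‖₂ = 6.481.

6.481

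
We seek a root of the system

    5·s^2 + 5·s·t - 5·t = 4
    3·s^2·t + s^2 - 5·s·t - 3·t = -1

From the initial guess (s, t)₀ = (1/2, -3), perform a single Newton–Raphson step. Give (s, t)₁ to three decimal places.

(0.251, -0.104)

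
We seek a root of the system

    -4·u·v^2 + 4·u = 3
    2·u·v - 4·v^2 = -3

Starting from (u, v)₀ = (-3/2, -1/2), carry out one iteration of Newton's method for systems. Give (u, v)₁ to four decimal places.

(3.0000, 0.5000)

At (-3/2, -1/2): F = (-7.5000, 3.5000).
Jacobian J = [[-4·v^2 + 4, -8·u·v], [2·v, 2·u - 8·v]].
At the point, J = [[3.0000, -6.0000], [-1.0000, 1.0000]] (det J = -3.0000).
Solving J·Δ = −F gives Δ = (4.5000, 1.0000).
Then the next iterate is (u, v)₁ = (3.0000, 0.5000).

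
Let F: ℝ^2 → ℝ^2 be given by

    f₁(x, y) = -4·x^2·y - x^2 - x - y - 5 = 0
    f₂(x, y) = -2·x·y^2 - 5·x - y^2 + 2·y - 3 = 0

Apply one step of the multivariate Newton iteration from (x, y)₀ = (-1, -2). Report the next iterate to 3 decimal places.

At (-1, -2): F = (5.000, 2.000).
Jacobian J = [[-8·x·y - 2·x - 1, -4·x^2 - 1], [-2·y^2 - 5, -4·x·y - 2·y + 2]].
At the point, J = [[-15.000, -5.000], [-13.000, -2.000]] (det J = -35.000).
Solving J·Δ = −F gives Δ = (0.000, 1.000).
Then the next iterate is (x, y)₁ = (-1.000, -1.000).

(-1.000, -1.000)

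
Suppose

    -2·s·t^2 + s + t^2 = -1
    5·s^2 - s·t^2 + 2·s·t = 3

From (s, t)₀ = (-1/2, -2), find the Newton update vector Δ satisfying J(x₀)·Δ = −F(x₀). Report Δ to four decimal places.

At (-1/2, -2): F = (8.5000, 2.2500).
Jacobian J = [[-2·t^2 + 1, -4·s·t + 2·t], [10·s - t^2 + 2·t, -2·s·t + 2·s]].
At the point, J = [[-7.0000, -8.0000], [-13.0000, -3.0000]] (det J = -83.0000).
Solving J·Δ = −F gives Δ = (-0.0904, 1.1416).

(-0.0904, 1.1416)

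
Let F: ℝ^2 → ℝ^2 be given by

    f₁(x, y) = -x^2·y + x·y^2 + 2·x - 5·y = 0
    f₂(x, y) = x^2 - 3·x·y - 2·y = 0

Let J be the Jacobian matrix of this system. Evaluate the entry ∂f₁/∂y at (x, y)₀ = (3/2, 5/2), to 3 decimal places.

∂f₁/∂y = -x^2 + 2·x·y - 5.
At (3/2, 5/2) this is 0.250.

0.250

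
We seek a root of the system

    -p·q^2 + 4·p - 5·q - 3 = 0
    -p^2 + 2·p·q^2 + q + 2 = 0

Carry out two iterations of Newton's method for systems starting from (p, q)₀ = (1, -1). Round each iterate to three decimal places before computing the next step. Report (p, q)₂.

At (1, -1): F = (5.000, 2.000).
Jacobian J = [[-q^2 + 4, -2·p·q - 5], [-2·p + 2·q^2, 4·p·q + 1]].
At the point, J = [[3.000, -3.000], [0.000, -3.000]] (det J = -9.000).
Solving J·Δ = −F gives Δ = (-1.000, 0.667).
Then the next iterate is (p, q)₁ = (0.000, -0.333).
Round to (0.000, -0.333) and repeat: F = (-1.335, 1.667), J = [[3.88911, -5.000], [0.22178, 1.000]].
Δ = (-1.401, -1.356), so (p, q)₂ = (-1.401, -1.689).

(-1.401, -1.689)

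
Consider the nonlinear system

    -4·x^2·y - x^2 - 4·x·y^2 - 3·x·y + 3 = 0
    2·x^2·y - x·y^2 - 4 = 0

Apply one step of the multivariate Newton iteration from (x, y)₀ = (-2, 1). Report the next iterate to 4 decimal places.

At (-2, 1): F = (-3.0000, 6.0000).
Jacobian J = [[-8·x·y - 2·x - 4·y^2 - 3·y, -4·x^2 - 8·x·y - 3·x], [4·x·y - y^2, 2·x^2 - 2·x·y]].
At the point, J = [[13.0000, 6.0000], [-9.0000, 12.0000]] (det J = 210.0000).
Solving J·Δ = −F gives Δ = (0.3429, -0.2429).
Then the next iterate is (x, y)₁ = (-1.6571, 0.7571).

(-1.6571, 0.7571)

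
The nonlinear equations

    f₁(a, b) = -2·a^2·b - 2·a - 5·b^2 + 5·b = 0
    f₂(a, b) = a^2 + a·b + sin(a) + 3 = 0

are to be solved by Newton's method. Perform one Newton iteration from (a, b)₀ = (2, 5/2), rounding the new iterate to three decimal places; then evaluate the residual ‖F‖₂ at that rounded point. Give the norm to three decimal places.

22.646

At (2, 5/2): F = (-42.750, 12.90930).
Jacobian J = [[-4·a·b - 2, -2·a^2 - 10·b + 5], [2·a + b + cos(a), a]].
At the point, J = [[-22.000, -28.000], [6.08385, 2.000]] (det J = 126.34789).
Solving J·Δ = −F gives Δ = (-2.184, 0.189).
Then the next iterate is (a, b)₁ = (-0.184, 2.689).
Re-evaluating at (-0.184, 2.689): F = (-22.52268, 2.35612), so ‖F‖₂ = 22.646.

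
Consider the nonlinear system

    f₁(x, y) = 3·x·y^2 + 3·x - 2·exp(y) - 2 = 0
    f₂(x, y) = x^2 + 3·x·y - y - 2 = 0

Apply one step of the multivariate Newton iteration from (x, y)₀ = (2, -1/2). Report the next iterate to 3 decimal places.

At (2, -1/2): F = (4.28694, -0.500).
Jacobian J = [[3·y^2 + 3, 6·x·y - 2·exp(y)], [2·x + 3·y, 3·x - 1]].
At the point, J = [[3.750, -7.21306], [2.500, 5.000]] (det J = 36.78265).
Solving J·Δ = −F gives Δ = (-0.485, 0.342).
Then the next iterate is (x, y)₁ = (1.515, -0.158).

(1.515, -0.158)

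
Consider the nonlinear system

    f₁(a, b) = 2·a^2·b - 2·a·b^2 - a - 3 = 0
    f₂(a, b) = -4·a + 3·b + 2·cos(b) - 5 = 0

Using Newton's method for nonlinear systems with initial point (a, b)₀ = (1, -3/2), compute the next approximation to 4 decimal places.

At (1, -3/2): F = (-11.5000, -13.358526).
Jacobian J = [[4·a·b - 2·b^2 - 1, 2·a^2 - 4·a·b], [-4, -2·sin(b) + 3]].
At the point, J = [[-11.5000, 8.0000], [-4.0000, 4.994990]] (det J = -25.442385).
Solving J·Δ = −F gives Δ = (1.9427, 4.2301).
Then the next iterate is (a, b)₁ = (2.9427, 2.7301).

(2.9427, 2.7301)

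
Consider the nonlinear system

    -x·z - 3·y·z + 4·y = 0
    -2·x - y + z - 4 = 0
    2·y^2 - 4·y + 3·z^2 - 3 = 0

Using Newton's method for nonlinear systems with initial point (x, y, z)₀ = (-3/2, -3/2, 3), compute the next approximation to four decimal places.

(-0.2917, -3.3750, 0.0417)

At (-3/2, -3/2, 3): F = (12.0000, 3.5000, 34.5000).
Jacobian J = [[-z, -3·z + 4, -x - 3·y], [-2, -1, 1], [0, 4·y - 4, 6·z]].
At the point, J = [[-3.0000, -5.0000, 6.0000], [-2.0000, -1.0000, 1.0000], [0.0000, -10.0000, 18.0000]] (det J = -36.0000).
Solving J·Δ = −F gives Δ = (1.2083, -1.8750, -2.9583).
Then the next iterate is (x, y, z)₁ = (-0.2917, -3.3750, 0.0417).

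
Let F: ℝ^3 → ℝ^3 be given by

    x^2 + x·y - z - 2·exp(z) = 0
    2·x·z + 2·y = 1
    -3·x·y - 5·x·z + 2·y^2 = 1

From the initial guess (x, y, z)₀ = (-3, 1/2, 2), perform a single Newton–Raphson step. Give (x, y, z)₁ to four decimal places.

At (-3, 1/2, 2): F = (-9.278112, -12.0000, 34.0000).
Jacobian J = [[2·x + y, x, -2·exp(z) - 1], [2·z, 2, 2·x], [-3·y - 5·z, -3·x + 4·y, -5·x]].
At the point, J = [[-5.5000, -3.0000, -15.778112], [4.0000, 2.0000, -6.0000], [-11.5000, 11.0000, 15.0000]] (det J = -1612.133517).
Solving J·Δ = −F gives Δ = (1.4496, -0.1141, -1.0716).
Then the next iterate is (x, y, z)₁ = (-1.5504, 0.3859, 0.9284).

(-1.5504, 0.3859, 0.9284)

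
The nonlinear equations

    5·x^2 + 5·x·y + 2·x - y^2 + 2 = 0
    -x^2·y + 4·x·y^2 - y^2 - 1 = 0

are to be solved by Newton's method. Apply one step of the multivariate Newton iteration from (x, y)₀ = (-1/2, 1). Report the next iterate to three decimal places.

At (-1/2, 1): F = (-1.250, -4.250).
Jacobian J = [[10·x + 5·y + 2, 5·x - 2·y], [-2·x·y + 4·y^2, -x^2 + 8·x·y - 2·y]].
At the point, J = [[2.000, -4.500], [5.000, -6.250]] (det J = 10.000).
Solving J·Δ = −F gives Δ = (1.131, 0.225).
Then the next iterate is (x, y)₁ = (0.631, 1.225).

(0.631, 1.225)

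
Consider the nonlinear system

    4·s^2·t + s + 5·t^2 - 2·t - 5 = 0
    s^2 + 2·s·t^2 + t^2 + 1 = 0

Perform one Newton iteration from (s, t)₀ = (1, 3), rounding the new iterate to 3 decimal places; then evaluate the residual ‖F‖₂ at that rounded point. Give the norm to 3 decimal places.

14.617

At (1, 3): F = (47.000, 29.000).
Jacobian J = [[8·s·t + 1, 4·s^2 + 10·t - 2], [2·s + 2·t^2, 4·s·t + 2·t]].
At the point, J = [[25.000, 32.000], [20.000, 18.000]] (det J = -190.000).
Solving J·Δ = −F gives Δ = (-0.432, -1.132).
Then the next iterate is (s, t)₁ = (0.568, 1.868).
Re-evaluating at (0.568, 1.868): F = (11.68977, 8.77603), so ‖F‖₂ = 14.617.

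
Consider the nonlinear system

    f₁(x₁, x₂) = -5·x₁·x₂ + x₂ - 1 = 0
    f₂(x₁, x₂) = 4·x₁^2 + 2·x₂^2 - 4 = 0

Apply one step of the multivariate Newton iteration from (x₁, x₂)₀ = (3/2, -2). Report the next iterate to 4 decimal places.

At (3/2, -2): F = (12.0000, 13.0000).
Jacobian J = [[-5·x₂, -5·x₁ + 1], [8·x₁, 4·x₂]].
At the point, J = [[10.0000, -6.5000], [12.0000, -8.0000]] (det J = -2.0000).
Solving J·Δ = −F gives Δ = (-5.7500, -7.0000).
Then the next iterate is (x₁, x₂)₁ = (-4.2500, -9.0000).

(-4.2500, -9.0000)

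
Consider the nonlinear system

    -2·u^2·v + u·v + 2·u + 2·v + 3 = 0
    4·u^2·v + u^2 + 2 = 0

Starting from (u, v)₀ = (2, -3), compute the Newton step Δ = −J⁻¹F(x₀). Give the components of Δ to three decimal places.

(-0.708, 0.677)

At (2, -3): F = (19.000, -42.000).
Jacobian J = [[-4·u·v + v + 2, -2·u^2 + u + 2], [8·u·v + 2·u, 4·u^2]].
At the point, J = [[23.000, -4.000], [-44.000, 16.000]] (det J = 192.000).
Solving J·Δ = −F gives Δ = (-0.708, 0.677).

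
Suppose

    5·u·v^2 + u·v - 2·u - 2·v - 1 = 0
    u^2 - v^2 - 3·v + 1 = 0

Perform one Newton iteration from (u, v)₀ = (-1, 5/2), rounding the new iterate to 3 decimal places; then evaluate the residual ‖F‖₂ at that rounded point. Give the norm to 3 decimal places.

8.367

At (-1, 5/2): F = (-37.750, -11.750).
Jacobian J = [[5·v^2 + v - 2, 10·u·v + u - 2], [2·u, -2·v - 3]].
At the point, J = [[31.750, -28.000], [-2.000, -8.000]] (det J = -310.000).
Solving J·Δ = −F gives Δ = (-0.087, -1.447).
Then the next iterate is (u, v)₁ = (-1.087, 1.053).
Re-evaluating at (-1.087, 1.053): F = (-8.10299, -2.08624), so ‖F‖₂ = 8.367.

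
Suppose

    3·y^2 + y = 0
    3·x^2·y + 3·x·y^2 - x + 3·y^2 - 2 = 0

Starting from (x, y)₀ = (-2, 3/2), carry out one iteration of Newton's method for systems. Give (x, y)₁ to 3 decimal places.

(-1.284, 0.675)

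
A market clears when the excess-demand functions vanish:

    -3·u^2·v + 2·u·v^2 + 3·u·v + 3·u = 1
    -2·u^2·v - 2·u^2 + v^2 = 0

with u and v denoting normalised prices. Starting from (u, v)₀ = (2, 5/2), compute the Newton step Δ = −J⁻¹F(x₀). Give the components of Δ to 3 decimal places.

(-0.628, -1.386)

At (2, 5/2): F = (15.000, -21.750).
Jacobian J = [[-6·u·v + 2·v^2 + 3·v + 3, -3·u^2 + 4·u·v + 3·u], [-4·u·v - 4·u, -2·u^2 + 2·v]].
At the point, J = [[-7.000, 14.000], [-28.000, -3.000]] (det J = 413.000).
Solving J·Δ = −F gives Δ = (-0.628, -1.386).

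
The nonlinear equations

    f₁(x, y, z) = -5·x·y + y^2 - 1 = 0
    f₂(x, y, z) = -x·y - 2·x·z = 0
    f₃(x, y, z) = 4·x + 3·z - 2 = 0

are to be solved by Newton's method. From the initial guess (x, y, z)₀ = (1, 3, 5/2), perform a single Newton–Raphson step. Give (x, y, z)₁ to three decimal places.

(0.574, 3.607, -0.098)

At (1, 3, 5/2): F = (-7.000, -8.000, 9.500).
Jacobian J = [[-5·y, -5·x + 2·y, 0], [-y - 2·z, -x, -2·x], [4, 0, 3]].
At the point, J = [[-15.000, 1.000, 0.000], [-8.000, -1.000, -2.000], [4.000, 0.000, 3.000]] (det J = 61.000).
Solving J·Δ = −F gives Δ = (-0.426, 0.607, -2.598).
Then the next iterate is (x, y, z)₁ = (0.574, 3.607, -0.098).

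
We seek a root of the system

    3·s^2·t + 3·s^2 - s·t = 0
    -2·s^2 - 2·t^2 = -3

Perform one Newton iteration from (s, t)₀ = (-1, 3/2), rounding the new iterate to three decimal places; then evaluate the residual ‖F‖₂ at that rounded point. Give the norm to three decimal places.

2.516

At (-1, 3/2): F = (9.000, -3.500).
Jacobian J = [[6·s·t + 6·s - t, 3·s^2 - s], [-4·s, -4·t]].
At the point, J = [[-16.500, 4.000], [4.000, -6.000]] (det J = 83.000).
Solving J·Δ = −F gives Δ = (0.482, -0.262).
Then the next iterate is (s, t)₁ = (-0.518, 1.238).
Re-evaluating at (-0.518, 1.238): F = (2.44281, -0.60194), so ‖F‖₂ = 2.516.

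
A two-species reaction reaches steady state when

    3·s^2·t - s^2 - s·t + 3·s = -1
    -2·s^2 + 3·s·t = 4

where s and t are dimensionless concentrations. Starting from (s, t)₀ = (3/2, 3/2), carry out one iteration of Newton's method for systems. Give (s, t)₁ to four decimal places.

At (3/2, 3/2): F = (11.1250, -1.7500).
Jacobian J = [[6·s·t - 2·s - t + 3, 3·s^2 - s], [-4·s + 3·t, 3·s]].
At the point, J = [[12.0000, 5.2500], [-1.5000, 4.5000]] (det J = 61.8750).
Solving J·Δ = −F gives Δ = (-0.9576, 0.0697).
Then the next iterate is (s, t)₁ = (0.5424, 1.5697).

(0.5424, 1.5697)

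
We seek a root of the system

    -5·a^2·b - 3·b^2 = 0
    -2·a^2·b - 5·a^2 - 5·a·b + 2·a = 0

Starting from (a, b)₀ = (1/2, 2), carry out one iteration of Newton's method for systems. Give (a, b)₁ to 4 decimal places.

(0.2987, 1.0576)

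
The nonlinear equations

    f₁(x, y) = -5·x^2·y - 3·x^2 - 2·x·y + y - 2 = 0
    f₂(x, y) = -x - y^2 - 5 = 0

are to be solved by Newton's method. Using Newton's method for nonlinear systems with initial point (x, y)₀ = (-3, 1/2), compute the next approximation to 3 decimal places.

(-3.536, -1.214)

At (-3, 1/2): F = (-48.000, -2.250).
Jacobian J = [[-10·x·y - 6·x - 2·y, -5·x^2 - 2·x + 1], [-1, -2·y]].
At the point, J = [[32.000, -38.000], [-1.000, -1.000]] (det J = -70.000).
Solving J·Δ = −F gives Δ = (-0.536, -1.714).
Then the next iterate is (x, y)₁ = (-3.536, -1.214).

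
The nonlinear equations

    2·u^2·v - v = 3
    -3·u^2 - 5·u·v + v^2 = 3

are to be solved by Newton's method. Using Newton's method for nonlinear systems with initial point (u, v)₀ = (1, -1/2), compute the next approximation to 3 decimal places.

(-0.565, -0.129)

At (1, -1/2): F = (-3.500, -3.250).
Jacobian J = [[4·u·v, 2·u^2 - 1], [-6·u - 5·v, -5·u + 2·v]].
At the point, J = [[-2.000, 1.000], [-3.500, -6.000]] (det J = 15.500).
Solving J·Δ = −F gives Δ = (-1.565, 0.371).
Then the next iterate is (u, v)₁ = (-0.565, -0.129).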